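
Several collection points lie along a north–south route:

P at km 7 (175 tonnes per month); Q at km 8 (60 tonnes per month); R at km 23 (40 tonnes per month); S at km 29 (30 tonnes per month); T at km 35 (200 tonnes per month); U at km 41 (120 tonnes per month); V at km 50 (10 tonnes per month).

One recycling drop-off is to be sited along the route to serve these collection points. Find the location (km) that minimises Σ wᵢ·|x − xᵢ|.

x = 35

For a sum of weighted absolute distances on a line, the optimum is the weighted median (not the mean). Total weight W = 635; half-weight = 317.5.
Sort by position and accumulate weight:
  km 7 (P, w=175) → cum 175
  km 8 (Q, w=60) → cum 235
  km 23 (R, w=40) → cum 275
  km 29 (S, w=30) → cum 305
  km 35 (T, w=200) → cum 505  ≥ 317.5 → median here
  km 41 (U, w=120) → cum 625
  km 50 (V, w=10) → cum 635
Optimal location: km 35.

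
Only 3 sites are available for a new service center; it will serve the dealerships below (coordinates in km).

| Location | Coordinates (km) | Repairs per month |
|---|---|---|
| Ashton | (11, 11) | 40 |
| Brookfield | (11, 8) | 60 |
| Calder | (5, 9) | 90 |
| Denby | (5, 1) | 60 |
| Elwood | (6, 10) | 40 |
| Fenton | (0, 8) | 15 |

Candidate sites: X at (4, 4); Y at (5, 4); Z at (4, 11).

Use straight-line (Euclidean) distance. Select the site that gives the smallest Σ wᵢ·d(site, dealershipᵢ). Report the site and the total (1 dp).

Z, total 1705.6 km

Total weighted distance at each candidate:
  X (4, 4): total = 1866.2
  Y (5, 4): total = 1770.8
  Z (4, 11): total = 1705.6
Minimum is at Z with total 1705.6 km.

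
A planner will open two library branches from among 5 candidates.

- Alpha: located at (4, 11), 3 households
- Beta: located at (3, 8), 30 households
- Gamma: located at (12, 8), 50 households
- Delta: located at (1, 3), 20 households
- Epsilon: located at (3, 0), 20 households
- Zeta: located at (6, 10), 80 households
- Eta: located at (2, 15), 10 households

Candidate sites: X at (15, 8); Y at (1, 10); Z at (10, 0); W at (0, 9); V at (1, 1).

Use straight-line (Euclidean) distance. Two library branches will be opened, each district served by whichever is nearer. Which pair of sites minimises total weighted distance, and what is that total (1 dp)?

{X, Y}, total 1039.3

Evaluate every pair (each demand assigned to the nearer of the two):
  {X, Y}: total = 1039.3
  {X, W}: total = 1119.5
  {Y, V}: total = 1189.1
  {Y, Z}: total = 1237.6
  {Z, W}: total = 1332.1
  {W, V}: total = 1345.0
  {X, V}: total = 1362.4
  {Y, W}: total = 1415.7
  {Z, V}: total = 1710.8
  {X, Z}: total = 1718.1
Best pair: {X, Y} with total 1039.3.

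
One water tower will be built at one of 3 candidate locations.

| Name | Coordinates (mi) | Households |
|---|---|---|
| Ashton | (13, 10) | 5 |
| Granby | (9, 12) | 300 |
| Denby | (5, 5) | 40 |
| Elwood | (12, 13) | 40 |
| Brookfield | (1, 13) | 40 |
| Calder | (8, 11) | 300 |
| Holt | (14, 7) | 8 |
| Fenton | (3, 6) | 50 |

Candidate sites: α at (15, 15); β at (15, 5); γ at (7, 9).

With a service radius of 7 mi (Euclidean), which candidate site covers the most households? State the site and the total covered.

γ, covering 735

Coverage radius r = 7 mi; a point is covered iff (Δx)²+(Δy)² ≤ 7² = 49.
  α (15, 15): covers {Ashton, Granby, Elwood} → 345
  β (15, 5): covers {Ashton, Holt} → 13
  γ (7, 9): covers {Ashton, Granby, Denby, Elwood, Calder, Fenton} → 735
Maximum coverage at γ: 735 households.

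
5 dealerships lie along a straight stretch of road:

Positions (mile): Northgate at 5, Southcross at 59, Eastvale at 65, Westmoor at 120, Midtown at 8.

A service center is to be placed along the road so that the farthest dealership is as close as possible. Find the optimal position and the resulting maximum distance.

location 62.5, max distance 57.5

The 1-center on a line is the midpoint of the two extreme points: leftmost at 5, rightmost at 120.
Optimal location = (5 + 120)/2 = 62.5; maximum distance = (120 − 5)/2 = 57.5.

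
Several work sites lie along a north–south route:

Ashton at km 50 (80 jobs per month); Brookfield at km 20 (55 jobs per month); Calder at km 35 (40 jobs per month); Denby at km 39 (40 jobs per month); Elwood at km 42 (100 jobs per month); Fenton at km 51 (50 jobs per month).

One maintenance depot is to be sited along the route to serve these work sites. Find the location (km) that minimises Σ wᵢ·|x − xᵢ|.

For a sum of weighted absolute distances on a line, the optimum is the weighted median (not the mean). Total weight W = 365; half-weight = 182.5.
Sort by position and accumulate weight:
  km 20 (Brookfield, w=55) → cum 55
  km 35 (Calder, w=40) → cum 95
  km 39 (Denby, w=40) → cum 135
  km 42 (Elwood, w=100) → cum 235  ≥ 182.5 → median here
  km 50 (Ashton, w=80) → cum 315
  km 51 (Fenton, w=50) → cum 365
Optimal location: km 42.

x = 42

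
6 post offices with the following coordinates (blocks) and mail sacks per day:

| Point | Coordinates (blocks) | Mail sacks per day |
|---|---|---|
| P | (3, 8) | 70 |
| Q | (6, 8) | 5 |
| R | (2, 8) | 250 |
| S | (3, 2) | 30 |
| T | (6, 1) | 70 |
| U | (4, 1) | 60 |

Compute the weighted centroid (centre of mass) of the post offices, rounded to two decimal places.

(3.07, 5.75)

The minimiser of Σwᵢ‖p−pᵢ‖² is the weighted centroid p* = (Σwᵢpᵢ)/(Σwᵢ).
Σwᵢ = 485.
Σwᵢxᵢ = 70·3 + 5·6 + 250·2 + 30·3 + 70·6 + 60·4 = 1490.
Σwᵢyᵢ = 70·8 + 5·8 + 250·8 + 30·2 + 70·1 + 60·1 = 2790.
x* = 1490/485 = 3.07, y* = 2790/485 = 5.75.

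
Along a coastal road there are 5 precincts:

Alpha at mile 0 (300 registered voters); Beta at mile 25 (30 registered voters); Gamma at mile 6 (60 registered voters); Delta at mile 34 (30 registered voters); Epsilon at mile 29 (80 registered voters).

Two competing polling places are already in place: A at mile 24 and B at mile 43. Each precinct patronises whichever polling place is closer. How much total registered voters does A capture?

The indifferent point is the midpoint (24+43)/2 = 33.5; precincts left of it (closer to A at 24) go to A, those right go to B.
  Alpha at 0 (w=300) → A
  Gamma at 6 (w=60) → A
  Beta at 25 (w=30) → A
  Epsilon at 29 (w=80) → A
  Delta at 34 (w=30) → B
A captures 470; B captures 30.

470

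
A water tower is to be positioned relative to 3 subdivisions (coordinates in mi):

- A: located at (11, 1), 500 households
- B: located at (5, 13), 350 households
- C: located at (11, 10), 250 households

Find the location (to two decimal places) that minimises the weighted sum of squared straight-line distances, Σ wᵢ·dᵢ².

(9.09, 6.86)

The minimiser of Σwᵢ‖p−pᵢ‖² is the weighted centroid p* = (Σwᵢpᵢ)/(Σwᵢ).
Σwᵢ = 1100.
Σwᵢxᵢ = 500·11 + 350·5 + 250·11 = 10000.
Σwᵢyᵢ = 500·1 + 350·13 + 250·10 = 7550.
x* = 10000/1100 = 9.09, y* = 7550/1100 = 6.86.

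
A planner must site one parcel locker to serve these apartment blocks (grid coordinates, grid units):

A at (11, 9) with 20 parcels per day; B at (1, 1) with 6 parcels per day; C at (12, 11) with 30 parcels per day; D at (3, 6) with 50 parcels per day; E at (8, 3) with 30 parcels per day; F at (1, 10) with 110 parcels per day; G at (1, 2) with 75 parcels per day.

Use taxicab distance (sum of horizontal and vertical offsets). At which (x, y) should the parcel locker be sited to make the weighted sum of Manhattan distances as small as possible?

(1, 6)

Manhattan distance separates: Σwᵢ(|x−xᵢ|+|y−yᵢ|) = Σwᵢ|x−xᵢ| + Σwᵢ|y−yᵢ|, so x and y are optimised independently as 1-D weighted medians.
Total weight W = 321; half = 160.5.
x-coordinate, sorted with cumulative weight:
  x=1 (B, w=6) cum 6
  x=1 (F, w=110) cum 116
  x=1 (G, w=75) cum 191  ← median
  x=3 (D, w=50) cum 241
  x=8 (E, w=30) cum 271
  x=11 (A, w=20) cum 291
  x=12 (C, w=30) cum 321
⇒ x* = 1
y-coordinate, sorted with cumulative weight:
  y=1 (B, w=6) cum 6
  y=2 (G, w=75) cum 81
  y=3 (E, w=30) cum 111
  y=6 (D, w=50) cum 161  ← median
  y=9 (A, w=20) cum 181
  y=10 (F, w=110) cum 291
  y=11 (C, w=30) cum 321
⇒ y* = 6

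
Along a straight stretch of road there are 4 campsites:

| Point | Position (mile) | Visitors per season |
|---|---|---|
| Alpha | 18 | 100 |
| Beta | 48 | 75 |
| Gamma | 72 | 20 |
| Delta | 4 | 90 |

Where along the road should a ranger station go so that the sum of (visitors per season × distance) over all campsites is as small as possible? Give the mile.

For a sum of weighted absolute distances on a line, the optimum is the weighted median (not the mean). Total weight W = 285; half-weight = 142.5.
Sort by position and accumulate weight:
  mile 4 (Delta, w=90) → cum 90
  mile 18 (Alpha, w=100) → cum 190  ≥ 142.5 → median here
  mile 48 (Beta, w=75) → cum 265
  mile 72 (Gamma, w=20) → cum 285
Optimal location: mile 18.

x = 18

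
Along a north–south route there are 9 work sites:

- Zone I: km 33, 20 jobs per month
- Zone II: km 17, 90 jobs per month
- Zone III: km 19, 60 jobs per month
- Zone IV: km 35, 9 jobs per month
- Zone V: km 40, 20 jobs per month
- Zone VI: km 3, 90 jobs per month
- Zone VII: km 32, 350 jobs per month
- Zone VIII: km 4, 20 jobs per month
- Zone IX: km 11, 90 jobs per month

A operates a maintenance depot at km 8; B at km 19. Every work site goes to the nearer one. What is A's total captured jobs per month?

200

The indifferent point is the midpoint (8+19)/2 = 13.5; work sites left of it (closer to A at 8) go to A, those right go to B.
  Zone VI at 3 (w=90) → A
  Zone VIII at 4 (w=20) → A
  Zone IX at 11 (w=90) → A
  Zone II at 17 (w=90) → B
  Zone III at 19 (w=60) → B
  Zone VII at 32 (w=350) → B
  Zone I at 33 (w=20) → B
  Zone IV at 35 (w=9) → B
  Zone V at 40 (w=20) → B
A captures 200; B captures 549.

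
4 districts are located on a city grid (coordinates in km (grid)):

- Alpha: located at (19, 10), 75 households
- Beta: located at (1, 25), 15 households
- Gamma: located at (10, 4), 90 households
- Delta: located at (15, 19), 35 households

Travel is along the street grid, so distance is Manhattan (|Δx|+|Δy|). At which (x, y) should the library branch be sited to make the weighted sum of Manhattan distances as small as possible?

Manhattan distance separates: Σwᵢ(|x−xᵢ|+|y−yᵢ|) = Σwᵢ|x−xᵢ| + Σwᵢ|y−yᵢ|, so x and y are optimised independently as 1-D weighted medians.
Total weight W = 215; half = 107.5.
x-coordinate, sorted with cumulative weight:
  x=1 (Beta, w=15) cum 15
  x=10 (Gamma, w=90) cum 105
  x=15 (Delta, w=35) cum 140  ← median
  x=19 (Alpha, w=75) cum 215
⇒ x* = 15
y-coordinate, sorted with cumulative weight:
  y=4 (Gamma, w=90) cum 90
  y=10 (Alpha, w=75) cum 165  ← median
  y=19 (Delta, w=35) cum 200
  y=25 (Beta, w=15) cum 215
⇒ y* = 10

(15, 10)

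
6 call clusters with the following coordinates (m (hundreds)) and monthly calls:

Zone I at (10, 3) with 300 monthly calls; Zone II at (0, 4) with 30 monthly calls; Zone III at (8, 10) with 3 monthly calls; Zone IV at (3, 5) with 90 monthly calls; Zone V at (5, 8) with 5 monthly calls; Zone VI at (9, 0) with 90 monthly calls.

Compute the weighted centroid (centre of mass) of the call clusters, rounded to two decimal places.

(7.97, 2.97)

The minimiser of Σwᵢ‖p−pᵢ‖² is the weighted centroid p* = (Σwᵢpᵢ)/(Σwᵢ).
Σwᵢ = 518.
Σwᵢxᵢ = 300·10 + 30·0 + 3·8 + 90·3 + 5·5 + 90·9 = 4129.
Σwᵢyᵢ = 300·3 + 30·4 + 3·10 + 90·5 + 5·8 + 90·0 = 1540.
x* = 4129/518 = 7.97, y* = 1540/518 = 2.97.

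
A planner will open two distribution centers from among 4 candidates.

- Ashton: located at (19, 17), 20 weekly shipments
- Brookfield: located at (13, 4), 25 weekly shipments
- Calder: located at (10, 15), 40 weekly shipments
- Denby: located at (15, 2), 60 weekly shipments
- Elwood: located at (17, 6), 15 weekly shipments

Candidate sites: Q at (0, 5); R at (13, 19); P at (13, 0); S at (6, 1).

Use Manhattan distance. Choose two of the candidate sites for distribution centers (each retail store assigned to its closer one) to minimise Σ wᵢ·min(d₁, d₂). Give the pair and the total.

{R, P}, total 930

Evaluate every pair (each demand assigned to the nearer of the two):
  {R, P}: total = 930
  {R, S}: total = 1530
  {Q, P}: total = 1670
  {P, S}: total = 1670
  {Q, R}: total = 2125
  {Q, S}: total = 2390
Best pair: {R, P} with total 930.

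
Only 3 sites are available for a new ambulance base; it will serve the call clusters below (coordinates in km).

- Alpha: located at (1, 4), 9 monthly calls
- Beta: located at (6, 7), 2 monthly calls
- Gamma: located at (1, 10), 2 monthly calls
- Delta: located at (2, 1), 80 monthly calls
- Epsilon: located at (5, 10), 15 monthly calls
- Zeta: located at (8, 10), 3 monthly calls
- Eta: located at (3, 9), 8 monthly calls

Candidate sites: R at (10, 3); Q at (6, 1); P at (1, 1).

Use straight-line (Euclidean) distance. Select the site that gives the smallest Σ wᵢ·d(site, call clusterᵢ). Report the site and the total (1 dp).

Total weighted distance at each candidate:
  R (10, 3): total = 999.9
  Q (6, 1): total = 636.9
  P (1, 1): total = 388.5
Minimum is at P with total 388.5 km.

P, total 388.5 km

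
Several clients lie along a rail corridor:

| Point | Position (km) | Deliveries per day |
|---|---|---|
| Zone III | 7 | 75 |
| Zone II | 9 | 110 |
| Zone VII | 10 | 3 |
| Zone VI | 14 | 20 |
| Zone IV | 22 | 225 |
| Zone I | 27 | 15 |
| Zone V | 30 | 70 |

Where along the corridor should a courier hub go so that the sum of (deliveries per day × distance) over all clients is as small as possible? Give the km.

x = 22

For a sum of weighted absolute distances on a line, the optimum is the weighted median (not the mean). Total weight W = 518; half-weight = 259.
Sort by position and accumulate weight:
  km 7 (Zone III, w=75) → cum 75
  km 9 (Zone II, w=110) → cum 185
  km 10 (Zone VII, w=3) → cum 188
  km 14 (Zone VI, w=20) → cum 208
  km 22 (Zone IV, w=225) → cum 433  ≥ 259 → median here
  km 27 (Zone I, w=15) → cum 448
  km 30 (Zone V, w=70) → cum 518
Optimal location: km 22.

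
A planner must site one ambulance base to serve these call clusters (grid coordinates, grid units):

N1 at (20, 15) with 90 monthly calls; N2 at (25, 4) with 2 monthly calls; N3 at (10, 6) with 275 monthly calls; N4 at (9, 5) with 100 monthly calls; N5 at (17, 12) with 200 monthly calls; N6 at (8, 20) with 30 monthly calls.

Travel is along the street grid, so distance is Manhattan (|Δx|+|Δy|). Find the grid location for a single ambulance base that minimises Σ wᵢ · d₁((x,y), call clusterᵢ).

Manhattan distance separates: Σwᵢ(|x−xᵢ|+|y−yᵢ|) = Σwᵢ|x−xᵢ| + Σwᵢ|y−yᵢ|, so x and y are optimised independently as 1-D weighted medians.
Total weight W = 697; half = 348.5.
x-coordinate, sorted with cumulative weight:
  x=8 (N6, w=30) cum 30
  x=9 (N4, w=100) cum 130
  x=10 (N3, w=275) cum 405  ← median
  x=17 (N5, w=200) cum 605
  x=20 (N1, w=90) cum 695
  x=25 (N2, w=2) cum 697
⇒ x* = 10
y-coordinate, sorted with cumulative weight:
  y=4 (N2, w=2) cum 2
  y=5 (N4, w=100) cum 102
  y=6 (N3, w=275) cum 377  ← median
  y=12 (N5, w=200) cum 577
  y=15 (N1, w=90) cum 667
  y=20 (N6, w=30) cum 697
⇒ y* = 6

(10, 6)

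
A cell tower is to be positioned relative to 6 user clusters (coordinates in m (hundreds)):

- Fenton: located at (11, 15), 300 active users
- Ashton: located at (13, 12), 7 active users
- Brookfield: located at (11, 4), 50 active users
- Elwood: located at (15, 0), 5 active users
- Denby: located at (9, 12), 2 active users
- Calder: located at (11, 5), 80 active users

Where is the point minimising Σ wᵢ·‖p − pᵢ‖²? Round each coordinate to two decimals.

(11.07, 11.73)

The minimiser of Σwᵢ‖p−pᵢ‖² is the weighted centroid p* = (Σwᵢpᵢ)/(Σwᵢ).
Σwᵢ = 444.
Σwᵢxᵢ = 300·11 + 7·13 + 50·11 + 5·15 + 2·9 + 80·11 = 4914.
Σwᵢyᵢ = 300·15 + 7·12 + 50·4 + 5·0 + 2·12 + 80·5 = 5208.
x* = 4914/444 = 11.07, y* = 5208/444 = 11.73.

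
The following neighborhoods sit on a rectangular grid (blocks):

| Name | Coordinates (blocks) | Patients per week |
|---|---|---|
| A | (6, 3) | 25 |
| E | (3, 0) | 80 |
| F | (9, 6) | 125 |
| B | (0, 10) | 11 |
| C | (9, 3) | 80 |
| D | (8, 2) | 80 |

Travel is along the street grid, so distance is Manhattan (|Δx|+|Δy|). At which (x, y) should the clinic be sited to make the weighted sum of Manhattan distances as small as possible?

(9, 3)

Manhattan distance separates: Σwᵢ(|x−xᵢ|+|y−yᵢ|) = Σwᵢ|x−xᵢ| + Σwᵢ|y−yᵢ|, so x and y are optimised independently as 1-D weighted medians.
Total weight W = 401; half = 200.5.
x-coordinate, sorted with cumulative weight:
  x=0 (B, w=11) cum 11
  x=3 (E, w=80) cum 91
  x=6 (A, w=25) cum 116
  x=8 (D, w=80) cum 196
  x=9 (F, w=125) cum 321  ← median
  x=9 (C, w=80) cum 401
⇒ x* = 9
y-coordinate, sorted with cumulative weight:
  y=0 (E, w=80) cum 80
  y=2 (D, w=80) cum 160
  y=3 (A, w=25) cum 185
  y=3 (C, w=80) cum 265  ← median
  y=6 (F, w=125) cum 390
  y=10 (B, w=11) cum 401
⇒ y* = 3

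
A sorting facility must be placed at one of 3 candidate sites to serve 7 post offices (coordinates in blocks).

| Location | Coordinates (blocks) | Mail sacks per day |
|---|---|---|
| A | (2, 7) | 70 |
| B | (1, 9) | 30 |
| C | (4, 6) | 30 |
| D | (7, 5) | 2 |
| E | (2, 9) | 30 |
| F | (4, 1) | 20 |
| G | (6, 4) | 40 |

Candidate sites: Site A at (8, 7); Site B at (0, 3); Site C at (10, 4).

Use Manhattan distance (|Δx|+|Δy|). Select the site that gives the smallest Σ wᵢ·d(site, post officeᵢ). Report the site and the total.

Site A, total 1486 blocks

Total weighted distance at each candidate:
  Site A (8, 7): total = 1486
  Site B (0, 3): total = 1498
  Site C (10, 4): total = 2168
Minimum is at Site A with total 1486 blocks.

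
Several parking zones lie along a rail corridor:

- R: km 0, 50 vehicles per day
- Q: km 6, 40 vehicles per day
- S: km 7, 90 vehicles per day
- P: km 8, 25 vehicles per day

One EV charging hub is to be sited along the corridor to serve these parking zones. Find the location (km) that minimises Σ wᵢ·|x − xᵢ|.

x = 7

For a sum of weighted absolute distances on a line, the optimum is the weighted median (not the mean). Total weight W = 205; half-weight = 102.5.
Sort by position and accumulate weight:
  km 0 (R, w=50) → cum 50
  km 6 (Q, w=40) → cum 90
  km 7 (S, w=90) → cum 180  ≥ 102.5 → median here
  km 8 (P, w=25) → cum 205
Optimal location: km 7.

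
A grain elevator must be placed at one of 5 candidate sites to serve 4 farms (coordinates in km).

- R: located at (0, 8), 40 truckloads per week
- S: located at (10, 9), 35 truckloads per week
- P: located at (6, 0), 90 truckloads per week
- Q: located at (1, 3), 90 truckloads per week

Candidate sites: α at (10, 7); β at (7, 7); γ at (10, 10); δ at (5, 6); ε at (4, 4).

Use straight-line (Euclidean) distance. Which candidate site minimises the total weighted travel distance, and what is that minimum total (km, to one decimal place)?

Total weighted distance at each candidate:
  α (10, 7): total = 2084.0
  β (7, 7): total = 1694.4
  γ (10, 10): total = 2438.4
  δ (5, 6): total = 1416.9
  ε (4, 4): total = 1186.7
Minimum is at ε with total 1186.7 km.

ε, total 1186.7 km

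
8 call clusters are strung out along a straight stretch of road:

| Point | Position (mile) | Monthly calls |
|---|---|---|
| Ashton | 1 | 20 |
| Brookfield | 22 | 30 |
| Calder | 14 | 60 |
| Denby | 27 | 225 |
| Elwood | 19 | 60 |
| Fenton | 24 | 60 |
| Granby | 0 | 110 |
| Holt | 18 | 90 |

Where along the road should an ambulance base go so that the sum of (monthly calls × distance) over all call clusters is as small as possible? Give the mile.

x = 19

For a sum of weighted absolute distances on a line, the optimum is the weighted median (not the mean). Total weight W = 655; half-weight = 327.5.
Sort by position and accumulate weight:
  mile 0 (Granby, w=110) → cum 110
  mile 1 (Ashton, w=20) → cum 130
  mile 14 (Calder, w=60) → cum 190
  mile 18 (Holt, w=90) → cum 280
  mile 19 (Elwood, w=60) → cum 340  ≥ 327.5 → median here
  mile 22 (Brookfield, w=30) → cum 370
  mile 24 (Fenton, w=60) → cum 430
  mile 27 (Denby, w=225) → cum 655
Optimal location: mile 19.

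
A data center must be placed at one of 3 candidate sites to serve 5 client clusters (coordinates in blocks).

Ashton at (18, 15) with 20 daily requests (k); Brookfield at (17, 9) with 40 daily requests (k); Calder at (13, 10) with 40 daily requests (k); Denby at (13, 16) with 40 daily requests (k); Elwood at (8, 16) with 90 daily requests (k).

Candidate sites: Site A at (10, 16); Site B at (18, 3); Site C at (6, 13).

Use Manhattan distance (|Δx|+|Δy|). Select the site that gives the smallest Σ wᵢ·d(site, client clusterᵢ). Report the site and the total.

Total weighted distance at each candidate:
  Site A (10, 16): total = 1400
  Site B (18, 3): total = 3790
  Site C (6, 13): total = 2130
Minimum is at Site A with total 1400 blocks.

Site A, total 1400 blocks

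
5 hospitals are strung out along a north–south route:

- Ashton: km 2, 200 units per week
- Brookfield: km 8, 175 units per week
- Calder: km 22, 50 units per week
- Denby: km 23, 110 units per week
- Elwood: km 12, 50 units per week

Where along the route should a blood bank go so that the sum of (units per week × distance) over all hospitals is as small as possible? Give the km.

x = 8

For a sum of weighted absolute distances on a line, the optimum is the weighted median (not the mean). Total weight W = 585; half-weight = 292.5.
Sort by position and accumulate weight:
  km 2 (Ashton, w=200) → cum 200
  km 8 (Brookfield, w=175) → cum 375  ≥ 292.5 → median here
  km 12 (Elwood, w=50) → cum 425
  km 22 (Calder, w=50) → cum 475
  km 23 (Denby, w=110) → cum 585
Optimal location: km 8.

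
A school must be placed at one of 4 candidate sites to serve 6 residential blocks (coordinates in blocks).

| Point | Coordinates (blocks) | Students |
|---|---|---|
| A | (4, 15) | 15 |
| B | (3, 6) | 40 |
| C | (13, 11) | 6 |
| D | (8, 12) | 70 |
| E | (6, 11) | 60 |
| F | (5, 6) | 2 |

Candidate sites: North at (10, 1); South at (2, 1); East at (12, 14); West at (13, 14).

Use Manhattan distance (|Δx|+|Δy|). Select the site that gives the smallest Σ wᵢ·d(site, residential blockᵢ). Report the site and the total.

Total weighted distance at each candidate:
  North (10, 1): total = 2628
  South (2, 1): total = 2652
  East (12, 14): total = 1829
  West (13, 14): total = 2010
Minimum is at East with total 1829 blocks.

East, total 1829 blocks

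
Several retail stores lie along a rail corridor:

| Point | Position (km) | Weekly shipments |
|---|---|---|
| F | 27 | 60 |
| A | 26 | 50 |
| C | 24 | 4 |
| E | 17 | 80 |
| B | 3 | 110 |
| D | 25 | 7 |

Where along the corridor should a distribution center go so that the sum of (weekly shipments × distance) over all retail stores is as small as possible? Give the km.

x = 17

For a sum of weighted absolute distances on a line, the optimum is the weighted median (not the mean). Total weight W = 311; half-weight = 155.5.
Sort by position and accumulate weight:
  km 3 (B, w=110) → cum 110
  km 17 (E, w=80) → cum 190  ≥ 155.5 → median here
  km 24 (C, w=4) → cum 194
  km 25 (D, w=7) → cum 201
  km 26 (A, w=50) → cum 251
  km 27 (F, w=60) → cum 311
Optimal location: km 17.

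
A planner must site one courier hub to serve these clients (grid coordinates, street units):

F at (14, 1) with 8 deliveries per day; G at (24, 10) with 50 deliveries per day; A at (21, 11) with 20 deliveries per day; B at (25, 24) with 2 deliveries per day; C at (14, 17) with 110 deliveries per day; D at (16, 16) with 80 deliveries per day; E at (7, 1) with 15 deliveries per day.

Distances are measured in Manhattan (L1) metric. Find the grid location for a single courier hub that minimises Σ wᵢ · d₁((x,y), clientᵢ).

(16, 16)

Manhattan distance separates: Σwᵢ(|x−xᵢ|+|y−yᵢ|) = Σwᵢ|x−xᵢ| + Σwᵢ|y−yᵢ|, so x and y are optimised independently as 1-D weighted medians.
Total weight W = 285; half = 142.5.
x-coordinate, sorted with cumulative weight:
  x=7 (E, w=15) cum 15
  x=14 (F, w=8) cum 23
  x=14 (C, w=110) cum 133
  x=16 (D, w=80) cum 213  ← median
  x=21 (A, w=20) cum 233
  x=24 (G, w=50) cum 283
  x=25 (B, w=2) cum 285
⇒ x* = 16
y-coordinate, sorted with cumulative weight:
  y=1 (F, w=8) cum 8
  y=1 (E, w=15) cum 23
  y=10 (G, w=50) cum 73
  y=11 (A, w=20) cum 93
  y=16 (D, w=80) cum 173  ← median
  y=17 (C, w=110) cum 283
  y=24 (B, w=2) cum 285
⇒ y* = 16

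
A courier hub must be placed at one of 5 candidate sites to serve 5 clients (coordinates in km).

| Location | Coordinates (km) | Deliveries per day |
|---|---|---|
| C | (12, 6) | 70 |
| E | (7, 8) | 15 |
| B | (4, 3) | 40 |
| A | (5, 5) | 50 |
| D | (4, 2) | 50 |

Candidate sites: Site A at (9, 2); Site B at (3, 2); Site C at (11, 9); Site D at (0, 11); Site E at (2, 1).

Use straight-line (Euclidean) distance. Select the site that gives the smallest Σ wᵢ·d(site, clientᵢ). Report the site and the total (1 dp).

Site B, total 1084.4 km

Total weighted distance at each candidate:
  Site A (9, 2): total = 1148.8
  Site B (3, 2): total = 1084.4
  Site C (11, 9): total = 1507.5
  Site D (0, 11): total = 2265.0
  Site E (2, 1): total = 1386.6
Minimum is at Site B with total 1084.4 km.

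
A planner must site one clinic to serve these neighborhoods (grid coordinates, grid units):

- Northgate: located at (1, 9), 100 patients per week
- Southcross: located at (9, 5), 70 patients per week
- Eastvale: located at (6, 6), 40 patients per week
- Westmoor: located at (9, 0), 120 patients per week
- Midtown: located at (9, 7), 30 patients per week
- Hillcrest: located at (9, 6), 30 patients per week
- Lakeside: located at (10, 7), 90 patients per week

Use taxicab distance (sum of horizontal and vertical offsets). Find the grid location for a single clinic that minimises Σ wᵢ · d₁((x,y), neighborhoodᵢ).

Manhattan distance separates: Σwᵢ(|x−xᵢ|+|y−yᵢ|) = Σwᵢ|x−xᵢ| + Σwᵢ|y−yᵢ|, so x and y are optimised independently as 1-D weighted medians.
Total weight W = 480; half = 240.
x-coordinate, sorted with cumulative weight:
  x=1 (Northgate, w=100) cum 100
  x=6 (Eastvale, w=40) cum 140
  x=9 (Southcross, w=70) cum 210
  x=9 (Westmoor, w=120) cum 330  ← median
  x=9 (Midtown, w=30) cum 360
  x=9 (Hillcrest, w=30) cum 390
  x=10 (Lakeside, w=90) cum 480
⇒ x* = 9
y-coordinate, sorted with cumulative weight:
  y=0 (Westmoor, w=120) cum 120
  y=5 (Southcross, w=70) cum 190
  y=6 (Eastvale, w=40) cum 230
  y=6 (Hillcrest, w=30) cum 260  ← median
  y=7 (Midtown, w=30) cum 290
  y=7 (Lakeside, w=90) cum 380
  y=9 (Northgate, w=100) cum 480
⇒ y* = 6

(9, 6)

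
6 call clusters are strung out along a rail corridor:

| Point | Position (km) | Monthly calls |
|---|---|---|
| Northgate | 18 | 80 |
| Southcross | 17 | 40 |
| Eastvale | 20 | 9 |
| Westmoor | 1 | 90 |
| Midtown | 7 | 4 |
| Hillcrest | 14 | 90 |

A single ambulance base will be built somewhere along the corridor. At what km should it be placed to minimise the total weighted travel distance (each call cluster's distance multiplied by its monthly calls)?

x = 14

For a sum of weighted absolute distances on a line, the optimum is the weighted median (not the mean). Total weight W = 313; half-weight = 156.5.
Sort by position and accumulate weight:
  km 1 (Westmoor, w=90) → cum 90
  km 7 (Midtown, w=4) → cum 94
  km 14 (Hillcrest, w=90) → cum 184  ≥ 156.5 → median here
  km 17 (Southcross, w=40) → cum 224
  km 18 (Northgate, w=80) → cum 304
  km 20 (Eastvale, w=9) → cum 313
Optimal location: km 14.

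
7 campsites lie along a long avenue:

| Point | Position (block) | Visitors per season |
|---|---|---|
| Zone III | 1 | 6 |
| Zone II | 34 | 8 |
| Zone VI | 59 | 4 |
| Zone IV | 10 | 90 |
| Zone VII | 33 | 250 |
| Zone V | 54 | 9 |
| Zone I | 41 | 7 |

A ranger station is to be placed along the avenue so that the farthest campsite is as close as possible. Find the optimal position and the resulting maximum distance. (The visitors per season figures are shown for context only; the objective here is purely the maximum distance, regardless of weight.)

location 30, max distance 29

The 1-center on a line is the midpoint of the two extreme points: leftmost at 1, rightmost at 59.
Optimal location = (1 + 59)/2 = 30; maximum distance = (59 − 1)/2 = 29.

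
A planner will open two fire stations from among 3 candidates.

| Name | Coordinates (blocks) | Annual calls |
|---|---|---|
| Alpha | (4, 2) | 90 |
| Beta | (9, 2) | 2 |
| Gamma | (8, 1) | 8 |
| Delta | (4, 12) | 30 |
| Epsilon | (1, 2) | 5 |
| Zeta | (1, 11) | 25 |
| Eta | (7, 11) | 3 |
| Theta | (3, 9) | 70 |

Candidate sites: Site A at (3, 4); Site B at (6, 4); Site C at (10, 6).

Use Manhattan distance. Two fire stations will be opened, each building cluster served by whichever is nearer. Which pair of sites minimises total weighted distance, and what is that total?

Evaluate every pair (each demand assigned to the nearer of the two):
  {Site A, Site B}: total = 1209
  {Site A, Site C}: total = 1225
  {Site B, Site C}: total = 1629
Best pair: {Site A, Site B} with total 1209.

{Site A, Site B}, total 1209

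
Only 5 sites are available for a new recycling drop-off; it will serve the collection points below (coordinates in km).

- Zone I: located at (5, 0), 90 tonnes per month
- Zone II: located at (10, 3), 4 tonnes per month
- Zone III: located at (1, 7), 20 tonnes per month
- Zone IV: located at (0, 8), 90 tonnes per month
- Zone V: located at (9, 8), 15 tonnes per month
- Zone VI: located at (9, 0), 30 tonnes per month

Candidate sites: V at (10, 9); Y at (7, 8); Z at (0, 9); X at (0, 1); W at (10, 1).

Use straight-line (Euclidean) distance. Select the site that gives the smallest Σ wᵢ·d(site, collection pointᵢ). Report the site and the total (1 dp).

Total weighted distance at each candidate:
  V (10, 9): total = 2332.4
  Y (7, 8): total = 1794.5
  Z (0, 9): total = 1625.6
  X (0, 1): total = 1694.0
  W (10, 1): total = 1930.3
Minimum is at Z with total 1625.6 km.

Z, total 1625.6 km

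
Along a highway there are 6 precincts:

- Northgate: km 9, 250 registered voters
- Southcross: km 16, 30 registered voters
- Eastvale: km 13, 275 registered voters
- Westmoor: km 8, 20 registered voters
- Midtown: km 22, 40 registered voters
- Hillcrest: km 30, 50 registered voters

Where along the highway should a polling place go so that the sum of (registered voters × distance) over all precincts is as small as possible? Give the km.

x = 13

For a sum of weighted absolute distances on a line, the optimum is the weighted median (not the mean). Total weight W = 665; half-weight = 332.5.
Sort by position and accumulate weight:
  km 8 (Westmoor, w=20) → cum 20
  km 9 (Northgate, w=250) → cum 270
  km 13 (Eastvale, w=275) → cum 545  ≥ 332.5 → median here
  km 16 (Southcross, w=30) → cum 575
  km 22 (Midtown, w=40) → cum 615
  km 30 (Hillcrest, w=50) → cum 665
Optimal location: km 13.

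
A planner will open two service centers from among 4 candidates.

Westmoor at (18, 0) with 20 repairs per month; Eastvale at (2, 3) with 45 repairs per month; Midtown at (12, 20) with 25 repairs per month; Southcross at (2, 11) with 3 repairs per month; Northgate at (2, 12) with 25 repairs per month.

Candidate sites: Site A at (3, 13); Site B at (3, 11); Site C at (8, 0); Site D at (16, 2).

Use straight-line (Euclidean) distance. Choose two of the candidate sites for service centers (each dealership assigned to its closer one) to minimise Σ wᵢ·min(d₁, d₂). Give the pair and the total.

Evaluate every pair (each demand assigned to the nearer of the two):
  {Site B, Site D}: total = 775.9
  {Site A, Site C}: total = 829.0
  {Site A, Site D}: total = 835.9
  {Site B, Site C}: total = 858.4
  {Site A, Site B}: total = 1058.2
  {Site C, Site D}: total = 1192.4
Best pair: {Site B, Site D} with total 775.9.

{Site B, Site D}, total 775.9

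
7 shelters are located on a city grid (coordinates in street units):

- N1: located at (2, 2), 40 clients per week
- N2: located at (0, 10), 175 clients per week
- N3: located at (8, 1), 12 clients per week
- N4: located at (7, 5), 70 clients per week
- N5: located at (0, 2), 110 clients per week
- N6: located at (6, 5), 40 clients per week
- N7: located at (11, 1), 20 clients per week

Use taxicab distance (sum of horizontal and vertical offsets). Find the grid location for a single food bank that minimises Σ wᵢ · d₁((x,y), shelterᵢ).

(0, 5)

Manhattan distance separates: Σwᵢ(|x−xᵢ|+|y−yᵢ|) = Σwᵢ|x−xᵢ| + Σwᵢ|y−yᵢ|, so x and y are optimised independently as 1-D weighted medians.
Total weight W = 467; half = 233.5.
x-coordinate, sorted with cumulative weight:
  x=0 (N2, w=175) cum 175
  x=0 (N5, w=110) cum 285  ← median
  x=2 (N1, w=40) cum 325
  x=6 (N6, w=40) cum 365
  x=7 (N4, w=70) cum 435
  x=8 (N3, w=12) cum 447
  x=11 (N7, w=20) cum 467
⇒ x* = 0
y-coordinate, sorted with cumulative weight:
  y=1 (N3, w=12) cum 12
  y=1 (N7, w=20) cum 32
  y=2 (N1, w=40) cum 72
  y=2 (N5, w=110) cum 182
  y=5 (N4, w=70) cum 252  ← median
  y=5 (N6, w=40) cum 292
  y=10 (N2, w=175) cum 467
⇒ y* = 5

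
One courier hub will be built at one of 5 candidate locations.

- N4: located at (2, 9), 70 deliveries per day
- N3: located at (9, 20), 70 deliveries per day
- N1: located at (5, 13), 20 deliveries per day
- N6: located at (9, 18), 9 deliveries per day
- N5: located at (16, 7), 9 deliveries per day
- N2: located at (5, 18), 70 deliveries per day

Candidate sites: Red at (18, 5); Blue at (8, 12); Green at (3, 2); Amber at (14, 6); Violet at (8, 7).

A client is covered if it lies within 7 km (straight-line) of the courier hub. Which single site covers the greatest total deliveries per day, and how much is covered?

Coverage radius r = 7 km; a point is covered iff (Δx)²+(Δy)² ≤ 7² = 49.
  Red (18, 5): covers {N5} → 9
  Blue (8, 12): covers {N4, N1, N6, N2} → 169
  Green (3, 2): covers {none} → 0
  Amber (14, 6): covers {N5} → 9
  Violet (8, 7): covers {N4, N1} → 90
Maximum coverage at Blue: 169 deliveries per day.

Blue, covering 169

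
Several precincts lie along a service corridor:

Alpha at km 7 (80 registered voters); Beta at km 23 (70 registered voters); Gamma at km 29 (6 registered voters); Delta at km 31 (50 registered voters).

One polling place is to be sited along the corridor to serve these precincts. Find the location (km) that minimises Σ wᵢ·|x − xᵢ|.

x = 23

For a sum of weighted absolute distances on a line, the optimum is the weighted median (not the mean). Total weight W = 206; half-weight = 103.
Sort by position and accumulate weight:
  km 7 (Alpha, w=80) → cum 80
  km 23 (Beta, w=70) → cum 150  ≥ 103 → median here
  km 29 (Gamma, w=6) → cum 156
  km 31 (Delta, w=50) → cum 206
Optimal location: km 23.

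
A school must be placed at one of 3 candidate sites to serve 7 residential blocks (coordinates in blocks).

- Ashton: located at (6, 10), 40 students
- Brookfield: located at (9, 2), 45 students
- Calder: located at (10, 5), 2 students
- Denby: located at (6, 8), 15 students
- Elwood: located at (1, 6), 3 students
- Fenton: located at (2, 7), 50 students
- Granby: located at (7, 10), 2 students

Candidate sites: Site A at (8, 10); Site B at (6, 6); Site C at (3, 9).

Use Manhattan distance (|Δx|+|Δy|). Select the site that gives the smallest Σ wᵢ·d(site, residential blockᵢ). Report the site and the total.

Site B, total 790 blocks

Total weighted distance at each candidate:
  Site A (8, 10): total = 1044
  Site B (6, 6): total = 790
  Site C (3, 9): total = 1002
Minimum is at Site B with total 790 blocks.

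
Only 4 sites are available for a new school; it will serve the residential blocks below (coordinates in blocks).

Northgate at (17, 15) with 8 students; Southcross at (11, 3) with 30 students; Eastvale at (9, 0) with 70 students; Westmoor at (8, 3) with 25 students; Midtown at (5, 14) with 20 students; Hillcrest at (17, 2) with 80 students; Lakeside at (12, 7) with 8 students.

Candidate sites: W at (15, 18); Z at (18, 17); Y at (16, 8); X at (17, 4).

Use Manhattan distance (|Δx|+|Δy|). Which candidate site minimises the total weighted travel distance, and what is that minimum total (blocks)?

Total weighted distance at each candidate:
  W (15, 18): total = 4672
  Z (18, 17): total = 4802
  Y (16, 8): total = 2679
  X (17, 4): total = 2052
Minimum is at X with total 2052 blocks.

X, total 2052 blocks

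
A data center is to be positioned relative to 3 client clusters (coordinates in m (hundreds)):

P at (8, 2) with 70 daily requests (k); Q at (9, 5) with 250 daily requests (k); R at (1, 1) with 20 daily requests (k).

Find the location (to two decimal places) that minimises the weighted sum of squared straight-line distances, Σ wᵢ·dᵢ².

(8.32, 4.15)

The minimiser of Σwᵢ‖p−pᵢ‖² is the weighted centroid p* = (Σwᵢpᵢ)/(Σwᵢ).
Σwᵢ = 340.
Σwᵢxᵢ = 70·8 + 250·9 + 20·1 = 2830.
Σwᵢyᵢ = 70·2 + 250·5 + 20·1 = 1410.
x* = 2830/340 = 8.32, y* = 1410/340 = 4.15.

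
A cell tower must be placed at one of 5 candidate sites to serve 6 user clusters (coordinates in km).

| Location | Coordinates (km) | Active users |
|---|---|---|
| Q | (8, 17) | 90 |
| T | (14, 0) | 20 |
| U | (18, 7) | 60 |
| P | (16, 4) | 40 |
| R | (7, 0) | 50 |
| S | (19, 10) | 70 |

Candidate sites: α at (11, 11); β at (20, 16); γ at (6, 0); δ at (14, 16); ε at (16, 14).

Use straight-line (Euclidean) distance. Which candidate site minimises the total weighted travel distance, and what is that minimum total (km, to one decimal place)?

α, total 2809.2 km

Total weighted distance at each candidate:
  α (11, 11): total = 2809.2
  β (20, 16): total = 3941.2
  γ (6, 0): total = 4163.0
  δ (14, 16): total = 3364.9
  ε (16, 14): total = 3070.8
Minimum is at α with total 2809.2 km.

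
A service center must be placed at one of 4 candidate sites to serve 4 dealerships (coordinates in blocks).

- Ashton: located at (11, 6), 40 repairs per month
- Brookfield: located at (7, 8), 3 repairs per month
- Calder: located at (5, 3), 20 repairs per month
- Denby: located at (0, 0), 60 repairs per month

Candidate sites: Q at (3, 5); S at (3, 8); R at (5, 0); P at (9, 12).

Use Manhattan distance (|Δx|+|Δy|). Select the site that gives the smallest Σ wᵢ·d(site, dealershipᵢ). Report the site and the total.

R, total 870 blocks

Total weighted distance at each candidate:
  Q (3, 5): total = 941
  S (3, 8): total = 1212
  R (5, 0): total = 870
  P (9, 12): total = 1858
Minimum is at R with total 870 blocks.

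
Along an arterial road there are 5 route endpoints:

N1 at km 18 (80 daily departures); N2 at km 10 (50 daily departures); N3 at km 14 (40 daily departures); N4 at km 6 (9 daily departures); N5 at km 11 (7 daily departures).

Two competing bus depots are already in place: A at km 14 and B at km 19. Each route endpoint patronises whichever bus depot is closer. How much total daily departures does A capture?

The indifferent point is the midpoint (14+19)/2 = 16.5; route endpoints left of it (closer to A at 14) go to A, those right go to B.
  N4 at 6 (w=9) → A
  N2 at 10 (w=50) → A
  N5 at 11 (w=7) → A
  N3 at 14 (w=40) → A
  N1 at 18 (w=80) → B
A captures 106; B captures 80.

106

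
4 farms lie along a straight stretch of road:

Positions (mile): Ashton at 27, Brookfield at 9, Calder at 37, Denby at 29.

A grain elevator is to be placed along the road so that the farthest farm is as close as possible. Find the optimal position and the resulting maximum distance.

The 1-center on a line is the midpoint of the two extreme points: leftmost at 9, rightmost at 37.
Optimal location = (9 + 37)/2 = 23; maximum distance = (37 − 9)/2 = 14.

location 23, max distance 14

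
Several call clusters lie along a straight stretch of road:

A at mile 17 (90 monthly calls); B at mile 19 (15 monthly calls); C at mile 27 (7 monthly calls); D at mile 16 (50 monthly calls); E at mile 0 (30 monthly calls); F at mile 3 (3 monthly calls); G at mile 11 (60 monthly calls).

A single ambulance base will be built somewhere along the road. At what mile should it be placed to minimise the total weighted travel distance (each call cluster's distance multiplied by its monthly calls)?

x = 16

For a sum of weighted absolute distances on a line, the optimum is the weighted median (not the mean). Total weight W = 255; half-weight = 127.5.
Sort by position and accumulate weight:
  mile 0 (E, w=30) → cum 30
  mile 3 (F, w=3) → cum 33
  mile 11 (G, w=60) → cum 93
  mile 16 (D, w=50) → cum 143  ≥ 127.5 → median here
  mile 17 (A, w=90) → cum 233
  mile 19 (B, w=15) → cum 248
  mile 27 (C, w=7) → cum 255
Optimal location: mile 16.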